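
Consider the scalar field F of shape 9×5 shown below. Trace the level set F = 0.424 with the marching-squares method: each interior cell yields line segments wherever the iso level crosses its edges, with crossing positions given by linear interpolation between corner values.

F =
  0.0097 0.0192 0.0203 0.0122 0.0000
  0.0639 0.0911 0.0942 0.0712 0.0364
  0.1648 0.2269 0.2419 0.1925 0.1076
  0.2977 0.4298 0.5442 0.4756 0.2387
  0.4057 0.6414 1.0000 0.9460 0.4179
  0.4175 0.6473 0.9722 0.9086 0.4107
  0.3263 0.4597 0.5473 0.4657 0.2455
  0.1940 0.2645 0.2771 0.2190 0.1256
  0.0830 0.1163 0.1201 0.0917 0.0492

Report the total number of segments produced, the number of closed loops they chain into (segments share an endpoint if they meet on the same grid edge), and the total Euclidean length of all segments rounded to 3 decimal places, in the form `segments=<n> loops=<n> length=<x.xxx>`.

cell (2,0): code 0100 → (2.971,1.000)–(3.000,0.956)
cell (2,1): code 1100 → (2.602,2.000)–(2.971,1.000)
cell (2,2): code 1100 → (2.818,3.000)–(2.602,2.000)
cell (2,3): code 1000 → (3.000,3.218)–(2.818,3.000)
cell (3,0): code 0110 → (3.000,0.956)–(4.000,0.078)
cell (3,3): code 1001 → (4.000,3.988)–(3.000,3.218)
cell (4,0): code 0110 → (4.000,0.078)–(5.000,0.028)
cell (4,3): code 1001 → (5.000,3.973)–(4.000,3.988)
cell (5,0): code 0110 → (5.000,0.028)–(6.000,0.732)
cell (5,3): code 1001 → (6.000,3.189)–(5.000,3.973)
cell (6,0): code 0010 → (6.000,0.732)–(6.183,1.000)
cell (6,1): code 0011 → (6.183,1.000)–(6.456,2.000)
cell (6,2): code 0011 → (6.456,2.000)–(6.169,3.000)
cell (6,3): code 0001 → (6.169,3.000)–(6.000,3.189)
total: 14 segments, chained into 1 closed loop(s), length Σ = 12.168907

segments=14 loops=1 length=12.169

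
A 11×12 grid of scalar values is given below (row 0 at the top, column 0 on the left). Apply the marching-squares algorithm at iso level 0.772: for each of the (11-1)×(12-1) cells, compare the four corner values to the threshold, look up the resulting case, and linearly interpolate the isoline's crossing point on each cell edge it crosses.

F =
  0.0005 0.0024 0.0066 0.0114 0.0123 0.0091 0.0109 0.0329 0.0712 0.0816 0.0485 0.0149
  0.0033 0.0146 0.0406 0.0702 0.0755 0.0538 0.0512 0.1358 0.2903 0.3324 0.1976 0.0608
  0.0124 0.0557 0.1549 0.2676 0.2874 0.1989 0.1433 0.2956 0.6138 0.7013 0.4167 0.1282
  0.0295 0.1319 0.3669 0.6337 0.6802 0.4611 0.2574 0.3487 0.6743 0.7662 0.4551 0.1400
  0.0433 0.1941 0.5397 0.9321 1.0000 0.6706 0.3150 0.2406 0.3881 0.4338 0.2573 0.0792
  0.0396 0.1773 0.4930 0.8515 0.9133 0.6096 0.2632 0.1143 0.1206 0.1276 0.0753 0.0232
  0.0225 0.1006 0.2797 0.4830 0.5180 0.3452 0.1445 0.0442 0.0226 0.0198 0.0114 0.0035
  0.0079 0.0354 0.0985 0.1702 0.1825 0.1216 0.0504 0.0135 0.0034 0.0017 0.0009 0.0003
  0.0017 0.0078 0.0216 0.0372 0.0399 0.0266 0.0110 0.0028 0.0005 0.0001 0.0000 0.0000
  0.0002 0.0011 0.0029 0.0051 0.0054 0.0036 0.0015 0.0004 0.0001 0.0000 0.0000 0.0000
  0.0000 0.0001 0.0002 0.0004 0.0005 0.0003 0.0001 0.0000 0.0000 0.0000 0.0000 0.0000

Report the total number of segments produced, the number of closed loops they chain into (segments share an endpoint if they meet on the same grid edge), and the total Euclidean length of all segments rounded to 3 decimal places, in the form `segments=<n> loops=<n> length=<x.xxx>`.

cell (3,2): code 0100 → (3.463,3.000)–(4.000,2.592)
cell (3,3): code 1100 → (3.287,4.000)–(3.463,3.000)
cell (3,4): code 1000 → (4.000,4.692)–(3.287,4.000)
cell (4,2): code 0110 → (4.000,2.592)–(5.000,2.778)
cell (4,4): code 1001 → (5.000,4.465)–(4.000,4.692)
cell (5,2): code 0010 → (5.000,2.778)–(5.216,3.000)
cell (5,3): code 0011 → (5.216,3.000)–(5.357,4.000)
cell (5,4): code 0001 → (5.357,4.000)–(5.000,4.465)
total: 8 segments, chained into 1 closed loop(s), length Σ = 6.631867

segments=8 loops=1 length=6.632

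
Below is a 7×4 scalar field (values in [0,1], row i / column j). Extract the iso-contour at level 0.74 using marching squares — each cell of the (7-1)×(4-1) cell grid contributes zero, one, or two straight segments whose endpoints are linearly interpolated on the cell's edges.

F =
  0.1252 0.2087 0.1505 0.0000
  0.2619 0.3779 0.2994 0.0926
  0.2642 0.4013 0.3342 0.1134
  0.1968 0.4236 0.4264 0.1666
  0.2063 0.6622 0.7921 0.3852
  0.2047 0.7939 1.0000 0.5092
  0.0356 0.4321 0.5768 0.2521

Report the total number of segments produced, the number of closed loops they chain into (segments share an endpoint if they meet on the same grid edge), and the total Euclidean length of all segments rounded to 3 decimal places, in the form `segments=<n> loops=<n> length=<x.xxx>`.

segments=8 loops=1 length=5.044

cell (3,1): code 0100 → (3.858,2.000)–(4.000,1.599)
cell (3,2): code 1000 → (4.000,2.128)–(3.858,2.000)
cell (4,0): code 0100 → (4.591,1.000)–(5.000,0.909)
cell (4,1): code 1110 → (4.000,1.599)–(4.591,1.000)
cell (4,2): code 1001 → (5.000,2.530)–(4.000,2.128)
cell (5,0): code 0010 → (5.000,0.909)–(5.149,1.000)
cell (5,1): code 0011 → (5.149,1.000)–(5.614,2.000)
cell (5,2): code 0001 → (5.614,2.000)–(5.000,2.530)
total: 8 segments, chained into 1 closed loop(s), length Σ = 5.044478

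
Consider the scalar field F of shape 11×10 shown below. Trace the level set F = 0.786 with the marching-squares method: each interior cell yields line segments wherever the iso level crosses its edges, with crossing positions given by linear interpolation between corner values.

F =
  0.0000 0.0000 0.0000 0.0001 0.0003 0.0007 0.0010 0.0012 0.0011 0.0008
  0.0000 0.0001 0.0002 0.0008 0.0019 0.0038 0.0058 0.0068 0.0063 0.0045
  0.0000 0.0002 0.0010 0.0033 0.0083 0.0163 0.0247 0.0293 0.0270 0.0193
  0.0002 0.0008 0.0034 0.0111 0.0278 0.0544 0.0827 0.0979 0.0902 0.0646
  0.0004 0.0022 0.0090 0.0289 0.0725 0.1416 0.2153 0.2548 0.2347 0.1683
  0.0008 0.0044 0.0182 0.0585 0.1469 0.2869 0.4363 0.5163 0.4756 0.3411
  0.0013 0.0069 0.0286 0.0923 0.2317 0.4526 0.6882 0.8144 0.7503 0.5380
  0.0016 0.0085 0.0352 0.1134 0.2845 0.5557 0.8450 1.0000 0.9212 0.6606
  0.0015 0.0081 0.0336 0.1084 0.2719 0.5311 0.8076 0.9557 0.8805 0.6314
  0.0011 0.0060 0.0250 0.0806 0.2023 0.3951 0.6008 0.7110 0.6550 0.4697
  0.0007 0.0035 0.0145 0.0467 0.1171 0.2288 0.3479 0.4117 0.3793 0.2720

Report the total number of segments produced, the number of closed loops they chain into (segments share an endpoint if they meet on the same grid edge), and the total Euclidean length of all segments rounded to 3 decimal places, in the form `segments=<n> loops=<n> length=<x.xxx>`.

segments=12 loops=1 length=8.572

cell (5,6): code 0100 → (5.905,7.000)–(6.000,6.775)
cell (5,7): code 1000 → (6.000,7.443)–(5.905,7.000)
cell (6,5): code 0100 → (6.624,6.000)–(7.000,5.796)
cell (6,6): code 1110 → (6.000,6.775)–(6.624,6.000)
cell (6,7): code 1101 → (6.209,8.000)–(6.000,7.443)
cell (6,8): code 1000 → (7.000,8.519)–(6.209,8.000)
cell (7,5): code 0110 → (7.000,5.796)–(8.000,5.922)
cell (7,8): code 1001 → (8.000,8.379)–(7.000,8.519)
cell (8,5): code 0010 → (8.000,5.922)–(8.104,6.000)
cell (8,6): code 0011 → (8.104,6.000)–(8.694,7.000)
cell (8,7): code 0011 → (8.694,7.000)–(8.419,8.000)
cell (8,8): code 0001 → (8.419,8.000)–(8.000,8.379)
total: 12 segments, chained into 1 closed loop(s), length Σ = 8.572045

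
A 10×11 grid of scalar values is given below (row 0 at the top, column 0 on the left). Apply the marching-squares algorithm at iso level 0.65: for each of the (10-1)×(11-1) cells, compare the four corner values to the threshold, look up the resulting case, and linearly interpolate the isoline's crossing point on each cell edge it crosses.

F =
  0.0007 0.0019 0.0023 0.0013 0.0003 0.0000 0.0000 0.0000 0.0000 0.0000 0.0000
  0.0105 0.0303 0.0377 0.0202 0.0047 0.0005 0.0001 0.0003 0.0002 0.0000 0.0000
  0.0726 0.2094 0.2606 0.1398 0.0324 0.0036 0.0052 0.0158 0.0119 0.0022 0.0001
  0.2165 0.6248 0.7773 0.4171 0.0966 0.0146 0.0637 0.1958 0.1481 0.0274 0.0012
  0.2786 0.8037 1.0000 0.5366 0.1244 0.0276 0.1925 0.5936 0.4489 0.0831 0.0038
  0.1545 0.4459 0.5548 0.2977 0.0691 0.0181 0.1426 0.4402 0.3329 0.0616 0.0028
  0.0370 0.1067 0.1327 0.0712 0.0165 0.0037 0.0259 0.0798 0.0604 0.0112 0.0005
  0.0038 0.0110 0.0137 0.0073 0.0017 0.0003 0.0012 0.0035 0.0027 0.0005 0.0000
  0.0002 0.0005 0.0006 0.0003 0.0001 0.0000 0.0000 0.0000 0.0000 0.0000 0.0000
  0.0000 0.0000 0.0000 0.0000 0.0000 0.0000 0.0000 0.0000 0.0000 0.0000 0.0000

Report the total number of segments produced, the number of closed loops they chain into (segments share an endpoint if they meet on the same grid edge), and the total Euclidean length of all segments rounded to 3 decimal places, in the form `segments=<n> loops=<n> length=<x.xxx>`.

cell (2,1): code 0100 → (2.754,2.000)–(3.000,1.165)
cell (2,2): code 1000 → (3.000,2.353)–(2.754,2.000)
cell (3,0): code 0100 → (3.141,1.000)–(4.000,0.707)
cell (3,1): code 1110 → (3.000,1.165)–(3.141,1.000)
cell (3,2): code 1001 → (4.000,2.755)–(3.000,2.353)
cell (4,0): code 0010 → (4.000,0.707)–(4.430,1.000)
cell (4,1): code 0011 → (4.430,1.000)–(4.786,2.000)
cell (4,2): code 0001 → (4.786,2.000)–(4.000,2.755)
total: 8 segments, chained into 1 closed loop(s), length Σ = 6.175345

segments=8 loops=1 length=6.175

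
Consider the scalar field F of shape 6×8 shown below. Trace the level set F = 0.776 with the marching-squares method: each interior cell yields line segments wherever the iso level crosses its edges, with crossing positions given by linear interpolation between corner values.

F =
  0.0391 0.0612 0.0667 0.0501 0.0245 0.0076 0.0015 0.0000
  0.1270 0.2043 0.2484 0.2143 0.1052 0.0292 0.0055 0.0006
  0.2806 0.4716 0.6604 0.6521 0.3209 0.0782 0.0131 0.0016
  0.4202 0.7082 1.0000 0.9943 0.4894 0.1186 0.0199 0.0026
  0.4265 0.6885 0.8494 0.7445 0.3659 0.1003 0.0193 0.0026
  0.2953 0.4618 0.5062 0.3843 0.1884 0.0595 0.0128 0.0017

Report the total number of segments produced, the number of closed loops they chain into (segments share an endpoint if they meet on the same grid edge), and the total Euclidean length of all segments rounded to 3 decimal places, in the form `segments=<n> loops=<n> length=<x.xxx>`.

segments=8 loops=1 length=6.367

cell (2,1): code 0100 → (2.340,2.000)–(3.000,1.232)
cell (2,2): code 1100 → (2.362,3.000)–(2.340,2.000)
cell (2,3): code 1000 → (3.000,3.432)–(2.362,3.000)
cell (3,1): code 0110 → (3.000,1.232)–(4.000,1.544)
cell (3,2): code 1011 → (4.000,2.700)–(3.874,3.000)
cell (3,3): code 0001 → (3.874,3.000)–(3.000,3.432)
cell (4,1): code 0010 → (4.000,1.544)–(4.214,2.000)
cell (4,2): code 0001 → (4.214,2.000)–(4.000,2.700)
total: 8 segments, chained into 1 closed loop(s), length Σ = 6.366561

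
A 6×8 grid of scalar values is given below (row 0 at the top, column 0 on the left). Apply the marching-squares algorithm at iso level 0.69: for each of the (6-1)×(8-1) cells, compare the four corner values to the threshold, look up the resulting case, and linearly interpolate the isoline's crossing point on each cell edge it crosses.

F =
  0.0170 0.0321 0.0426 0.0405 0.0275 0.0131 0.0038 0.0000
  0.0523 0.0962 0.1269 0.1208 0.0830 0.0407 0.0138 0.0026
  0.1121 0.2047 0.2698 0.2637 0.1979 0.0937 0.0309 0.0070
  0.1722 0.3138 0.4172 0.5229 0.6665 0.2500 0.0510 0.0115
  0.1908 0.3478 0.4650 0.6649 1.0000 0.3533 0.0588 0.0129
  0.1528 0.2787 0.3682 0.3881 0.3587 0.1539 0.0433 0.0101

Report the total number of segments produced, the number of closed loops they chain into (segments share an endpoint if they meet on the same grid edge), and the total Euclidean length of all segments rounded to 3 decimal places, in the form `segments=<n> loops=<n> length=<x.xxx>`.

segments=4 loops=1 length=4.082

cell (3,3): code 0100 → (3.070,4.000)–(4.000,3.075)
cell (3,4): code 1000 → (4.000,4.479)–(3.070,4.000)
cell (4,3): code 0010 → (4.000,3.075)–(4.483,4.000)
cell (4,4): code 0001 → (4.483,4.000)–(4.000,4.479)
total: 4 segments, chained into 1 closed loop(s), length Σ = 4.081836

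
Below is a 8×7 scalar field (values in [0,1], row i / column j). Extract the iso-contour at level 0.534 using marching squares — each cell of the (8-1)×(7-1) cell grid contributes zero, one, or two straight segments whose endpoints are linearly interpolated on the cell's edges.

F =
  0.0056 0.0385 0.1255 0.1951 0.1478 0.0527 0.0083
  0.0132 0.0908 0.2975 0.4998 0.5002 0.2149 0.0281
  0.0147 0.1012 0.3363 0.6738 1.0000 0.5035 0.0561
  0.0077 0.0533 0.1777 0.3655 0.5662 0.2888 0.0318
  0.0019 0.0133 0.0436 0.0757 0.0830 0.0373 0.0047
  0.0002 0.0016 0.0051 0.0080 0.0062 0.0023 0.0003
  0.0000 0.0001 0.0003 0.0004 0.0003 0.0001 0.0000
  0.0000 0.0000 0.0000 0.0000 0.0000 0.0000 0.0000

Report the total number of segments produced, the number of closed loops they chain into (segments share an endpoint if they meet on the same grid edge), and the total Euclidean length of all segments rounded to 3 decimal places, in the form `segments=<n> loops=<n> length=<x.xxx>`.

cell (1,2): code 0100 → (1.197,3.000)–(2.000,2.586)
cell (1,3): code 1100 → (1.068,4.000)–(1.197,3.000)
cell (1,4): code 1000 → (2.000,4.939)–(1.068,4.000)
cell (2,2): code 0010 → (2.000,2.586)–(2.453,3.000)
cell (2,3): code 0111 → (2.453,3.000)–(3.000,3.840)
cell (2,4): code 1001 → (3.000,4.116)–(2.000,4.939)
cell (3,3): code 0010 → (3.000,3.840)–(3.067,4.000)
cell (3,4): code 0001 → (3.067,4.000)–(3.000,4.116)
total: 8 segments, chained into 1 closed loop(s), length Σ = 6.453503

segments=8 loops=1 length=6.454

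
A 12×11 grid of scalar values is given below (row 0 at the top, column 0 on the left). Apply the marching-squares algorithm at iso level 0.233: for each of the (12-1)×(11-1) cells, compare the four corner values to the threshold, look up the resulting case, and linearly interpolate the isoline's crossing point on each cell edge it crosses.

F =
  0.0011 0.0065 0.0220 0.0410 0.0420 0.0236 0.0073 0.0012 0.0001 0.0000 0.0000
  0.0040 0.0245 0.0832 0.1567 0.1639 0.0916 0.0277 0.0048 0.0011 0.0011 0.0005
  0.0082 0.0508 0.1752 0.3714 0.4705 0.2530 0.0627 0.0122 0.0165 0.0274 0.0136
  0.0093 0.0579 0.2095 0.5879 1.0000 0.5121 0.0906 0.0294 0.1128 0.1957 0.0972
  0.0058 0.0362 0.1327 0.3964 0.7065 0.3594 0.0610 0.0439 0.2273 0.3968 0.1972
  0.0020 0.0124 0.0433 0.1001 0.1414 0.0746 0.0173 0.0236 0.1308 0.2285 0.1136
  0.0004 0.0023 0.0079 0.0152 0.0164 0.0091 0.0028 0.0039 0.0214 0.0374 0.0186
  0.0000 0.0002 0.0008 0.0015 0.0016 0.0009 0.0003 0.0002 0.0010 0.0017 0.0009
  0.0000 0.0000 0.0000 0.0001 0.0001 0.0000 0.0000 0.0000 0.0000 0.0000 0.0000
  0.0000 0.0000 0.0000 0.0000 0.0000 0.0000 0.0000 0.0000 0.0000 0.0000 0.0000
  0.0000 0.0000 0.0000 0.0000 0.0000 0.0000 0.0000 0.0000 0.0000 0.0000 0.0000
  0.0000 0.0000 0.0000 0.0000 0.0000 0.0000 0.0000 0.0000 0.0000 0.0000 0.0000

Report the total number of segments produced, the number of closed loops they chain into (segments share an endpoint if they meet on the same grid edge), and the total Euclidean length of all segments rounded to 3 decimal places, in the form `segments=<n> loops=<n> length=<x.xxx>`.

cell (1,2): code 0100 → (1.355,3.000)–(2.000,2.295)
cell (1,3): code 1100 → (1.225,4.000)–(1.355,3.000)
cell (1,4): code 1100 → (1.876,5.000)–(1.225,4.000)
cell (1,5): code 1000 → (2.000,5.105)–(1.876,5.000)
cell (2,2): code 0110 → (2.000,2.295)–(3.000,2.062)
cell (2,5): code 1001 → (3.000,5.662)–(2.000,5.105)
cell (3,2): code 0110 → (3.000,2.062)–(4.000,2.380)
cell (3,5): code 1001 → (4.000,5.424)–(3.000,5.662)
cell (3,8): code 0100 → (3.185,9.000)–(4.000,8.034)
cell (3,9): code 1000 → (4.000,9.821)–(3.185,9.000)
cell (4,2): code 0010 → (4.000,2.380)–(4.551,3.000)
cell (4,3): code 0011 → (4.551,3.000)–(4.838,4.000)
cell (4,4): code 0011 → (4.838,4.000)–(4.444,5.000)
cell (4,5): code 0001 → (4.444,5.000)–(4.000,5.424)
cell (4,8): code 0010 → (4.000,8.034)–(4.973,9.000)
cell (4,9): code 0001 → (4.973,9.000)–(4.000,9.821)
total: 16 segments, chained into 2 closed loop(s), length Σ = 16.191174

segments=16 loops=2 length=16.191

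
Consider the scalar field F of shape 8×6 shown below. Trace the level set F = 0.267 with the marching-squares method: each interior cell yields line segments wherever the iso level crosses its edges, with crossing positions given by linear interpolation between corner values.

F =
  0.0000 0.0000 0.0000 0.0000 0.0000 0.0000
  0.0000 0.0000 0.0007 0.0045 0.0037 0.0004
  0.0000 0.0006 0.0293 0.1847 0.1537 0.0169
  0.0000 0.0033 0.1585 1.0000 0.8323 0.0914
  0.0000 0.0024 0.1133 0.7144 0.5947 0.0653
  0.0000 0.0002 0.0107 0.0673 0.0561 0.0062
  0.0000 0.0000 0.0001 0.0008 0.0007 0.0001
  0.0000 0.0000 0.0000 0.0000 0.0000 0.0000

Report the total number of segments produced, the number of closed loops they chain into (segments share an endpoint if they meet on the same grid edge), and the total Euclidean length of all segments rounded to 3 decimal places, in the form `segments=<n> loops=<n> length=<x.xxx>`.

cell (2,2): code 0100 → (2.101,3.000)–(3.000,2.129)
cell (2,3): code 1100 → (2.167,4.000)–(2.101,3.000)
cell (2,4): code 1000 → (3.000,4.763)–(2.167,4.000)
cell (3,2): code 0110 → (3.000,2.129)–(4.000,2.256)
cell (3,4): code 1001 → (4.000,4.619)–(3.000,4.763)
cell (4,2): code 0010 → (4.000,2.256)–(4.691,3.000)
cell (4,3): code 0011 → (4.691,3.000)–(4.608,4.000)
cell (4,4): code 0001 → (4.608,4.000)–(4.000,4.619)
total: 8 segments, chained into 1 closed loop(s), length Σ = 8.289233

segments=8 loops=1 length=8.289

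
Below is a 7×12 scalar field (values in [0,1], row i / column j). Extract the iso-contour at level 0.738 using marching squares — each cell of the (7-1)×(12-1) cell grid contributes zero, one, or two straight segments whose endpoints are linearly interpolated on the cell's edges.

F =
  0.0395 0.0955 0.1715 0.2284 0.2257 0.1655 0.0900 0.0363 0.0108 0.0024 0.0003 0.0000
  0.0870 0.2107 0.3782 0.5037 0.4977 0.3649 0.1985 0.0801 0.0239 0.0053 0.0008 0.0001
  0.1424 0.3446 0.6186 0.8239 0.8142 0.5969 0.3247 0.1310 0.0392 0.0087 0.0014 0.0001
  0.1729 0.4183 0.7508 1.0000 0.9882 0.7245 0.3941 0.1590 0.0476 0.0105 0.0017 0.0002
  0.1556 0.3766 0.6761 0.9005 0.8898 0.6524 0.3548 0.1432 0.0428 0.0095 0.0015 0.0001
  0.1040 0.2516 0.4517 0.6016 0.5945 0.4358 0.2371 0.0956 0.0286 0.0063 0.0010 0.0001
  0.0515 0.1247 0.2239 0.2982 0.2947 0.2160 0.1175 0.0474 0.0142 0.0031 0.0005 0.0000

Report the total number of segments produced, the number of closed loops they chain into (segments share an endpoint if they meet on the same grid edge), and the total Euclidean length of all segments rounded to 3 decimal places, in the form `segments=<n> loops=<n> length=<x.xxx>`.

cell (1,2): code 0100 → (1.732,3.000)–(2.000,2.582)
cell (1,3): code 1100 → (1.759,4.000)–(1.732,3.000)
cell (1,4): code 1000 → (2.000,4.351)–(1.759,4.000)
cell (2,1): code 0100 → (2.903,2.000)–(3.000,1.962)
cell (2,2): code 1110 → (2.000,2.582)–(2.903,2.000)
cell (2,4): code 1001 → (3.000,4.949)–(2.000,4.351)
cell (3,1): code 0010 → (3.000,1.962)–(3.171,2.000)
cell (3,2): code 0111 → (3.171,2.000)–(4.000,2.276)
cell (3,4): code 1001 → (4.000,4.639)–(3.000,4.949)
cell (4,2): code 0010 → (4.000,2.276)–(4.544,3.000)
cell (4,3): code 0011 → (4.544,3.000)–(4.514,4.000)
cell (4,4): code 0001 → (4.514,4.000)–(4.000,4.639)
total: 12 segments, chained into 1 closed loop(s), length Σ = 9.088565

segments=12 loops=1 length=9.089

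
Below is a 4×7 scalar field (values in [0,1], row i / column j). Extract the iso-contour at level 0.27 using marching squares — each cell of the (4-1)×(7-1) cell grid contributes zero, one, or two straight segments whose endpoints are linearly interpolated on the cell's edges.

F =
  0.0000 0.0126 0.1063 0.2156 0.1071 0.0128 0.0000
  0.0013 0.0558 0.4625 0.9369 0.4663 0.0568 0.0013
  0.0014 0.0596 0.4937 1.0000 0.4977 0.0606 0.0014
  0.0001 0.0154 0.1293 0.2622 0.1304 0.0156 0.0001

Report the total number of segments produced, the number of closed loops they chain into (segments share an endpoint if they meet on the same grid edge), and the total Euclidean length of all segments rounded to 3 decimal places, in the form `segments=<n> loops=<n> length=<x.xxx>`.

cell (0,1): code 0100 → (0.460,2.000)–(1.000,1.527)
cell (0,2): code 1100 → (0.075,3.000)–(0.460,2.000)
cell (0,3): code 1100 → (0.454,4.000)–(0.075,3.000)
cell (0,4): code 1000 → (1.000,4.479)–(0.454,4.000)
cell (1,1): code 0110 → (1.000,1.527)–(2.000,1.485)
cell (1,4): code 1001 → (2.000,4.521)–(1.000,4.479)
cell (2,1): code 0010 → (2.000,1.485)–(2.614,2.000)
cell (2,2): code 0011 → (2.614,2.000)–(2.989,3.000)
cell (2,3): code 0011 → (2.989,3.000)–(2.620,4.000)
cell (2,4): code 0001 → (2.620,4.000)–(2.000,4.521)
total: 10 segments, chained into 1 closed loop(s), length Σ = 9.332942

segments=10 loops=1 length=9.333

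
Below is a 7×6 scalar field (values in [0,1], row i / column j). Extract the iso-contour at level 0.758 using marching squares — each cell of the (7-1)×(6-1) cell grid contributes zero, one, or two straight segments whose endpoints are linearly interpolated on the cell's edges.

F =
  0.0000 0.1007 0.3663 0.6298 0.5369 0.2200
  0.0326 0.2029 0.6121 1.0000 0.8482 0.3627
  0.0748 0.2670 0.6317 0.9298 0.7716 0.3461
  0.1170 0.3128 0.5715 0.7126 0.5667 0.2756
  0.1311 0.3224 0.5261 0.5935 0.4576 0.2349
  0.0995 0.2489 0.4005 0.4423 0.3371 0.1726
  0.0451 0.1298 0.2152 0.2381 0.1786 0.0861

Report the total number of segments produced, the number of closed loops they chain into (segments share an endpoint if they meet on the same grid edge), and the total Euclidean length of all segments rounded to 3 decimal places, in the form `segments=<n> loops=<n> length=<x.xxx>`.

segments=8 loops=1 length=6.612

cell (0,2): code 0100 → (0.346,3.000)–(1.000,2.376)
cell (0,3): code 1100 → (0.710,4.000)–(0.346,3.000)
cell (0,4): code 1000 → (1.000,4.186)–(0.710,4.000)
cell (1,2): code 0110 → (1.000,2.376)–(2.000,2.424)
cell (1,4): code 1001 → (2.000,4.032)–(1.000,4.186)
cell (2,2): code 0010 → (2.000,2.424)–(2.791,3.000)
cell (2,3): code 0011 → (2.791,3.000)–(2.066,4.000)
cell (2,4): code 0001 → (2.066,4.000)–(2.000,4.032)
total: 8 segments, chained into 1 closed loop(s), length Σ = 6.612151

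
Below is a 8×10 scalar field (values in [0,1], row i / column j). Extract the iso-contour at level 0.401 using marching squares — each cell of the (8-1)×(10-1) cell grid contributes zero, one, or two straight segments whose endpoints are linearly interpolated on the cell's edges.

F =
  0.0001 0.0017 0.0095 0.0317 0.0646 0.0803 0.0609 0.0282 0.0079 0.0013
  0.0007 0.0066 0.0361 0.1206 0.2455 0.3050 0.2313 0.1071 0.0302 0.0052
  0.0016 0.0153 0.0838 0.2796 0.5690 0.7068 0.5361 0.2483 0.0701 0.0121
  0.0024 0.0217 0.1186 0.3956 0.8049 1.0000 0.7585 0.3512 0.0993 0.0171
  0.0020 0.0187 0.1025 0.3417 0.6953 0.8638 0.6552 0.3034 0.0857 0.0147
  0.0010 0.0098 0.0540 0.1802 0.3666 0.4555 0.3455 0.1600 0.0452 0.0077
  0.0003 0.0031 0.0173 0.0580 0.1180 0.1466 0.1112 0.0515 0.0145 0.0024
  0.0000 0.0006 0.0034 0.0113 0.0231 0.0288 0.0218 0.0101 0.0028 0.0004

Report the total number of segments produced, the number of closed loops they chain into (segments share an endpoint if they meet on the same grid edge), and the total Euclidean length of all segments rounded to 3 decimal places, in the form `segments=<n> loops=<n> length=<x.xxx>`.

segments=14 loops=1 length=12.102

cell (1,3): code 0100 → (1.481,4.000)–(2.000,3.419)
cell (1,4): code 1100 → (1.239,5.000)–(1.481,4.000)
cell (1,5): code 1100 → (1.557,6.000)–(1.239,5.000)
cell (1,6): code 1000 → (2.000,6.469)–(1.557,6.000)
cell (2,3): code 0110 → (2.000,3.419)–(3.000,3.013)
cell (2,6): code 1001 → (3.000,6.878)–(2.000,6.469)
cell (3,3): code 0110 → (3.000,3.013)–(4.000,3.168)
cell (3,6): code 1001 → (4.000,6.723)–(3.000,6.878)
cell (4,3): code 0010 → (4.000,3.168)–(4.895,4.000)
cell (4,4): code 0111 → (4.895,4.000)–(5.000,4.387)
cell (4,5): code 1011 → (5.000,5.495)–(4.821,6.000)
cell (4,6): code 0001 → (4.821,6.000)–(4.000,6.723)
cell (5,4): code 0010 → (5.000,4.387)–(5.176,5.000)
cell (5,5): code 0001 → (5.176,5.000)–(5.000,5.495)
total: 14 segments, chained into 1 closed loop(s), length Σ = 12.102099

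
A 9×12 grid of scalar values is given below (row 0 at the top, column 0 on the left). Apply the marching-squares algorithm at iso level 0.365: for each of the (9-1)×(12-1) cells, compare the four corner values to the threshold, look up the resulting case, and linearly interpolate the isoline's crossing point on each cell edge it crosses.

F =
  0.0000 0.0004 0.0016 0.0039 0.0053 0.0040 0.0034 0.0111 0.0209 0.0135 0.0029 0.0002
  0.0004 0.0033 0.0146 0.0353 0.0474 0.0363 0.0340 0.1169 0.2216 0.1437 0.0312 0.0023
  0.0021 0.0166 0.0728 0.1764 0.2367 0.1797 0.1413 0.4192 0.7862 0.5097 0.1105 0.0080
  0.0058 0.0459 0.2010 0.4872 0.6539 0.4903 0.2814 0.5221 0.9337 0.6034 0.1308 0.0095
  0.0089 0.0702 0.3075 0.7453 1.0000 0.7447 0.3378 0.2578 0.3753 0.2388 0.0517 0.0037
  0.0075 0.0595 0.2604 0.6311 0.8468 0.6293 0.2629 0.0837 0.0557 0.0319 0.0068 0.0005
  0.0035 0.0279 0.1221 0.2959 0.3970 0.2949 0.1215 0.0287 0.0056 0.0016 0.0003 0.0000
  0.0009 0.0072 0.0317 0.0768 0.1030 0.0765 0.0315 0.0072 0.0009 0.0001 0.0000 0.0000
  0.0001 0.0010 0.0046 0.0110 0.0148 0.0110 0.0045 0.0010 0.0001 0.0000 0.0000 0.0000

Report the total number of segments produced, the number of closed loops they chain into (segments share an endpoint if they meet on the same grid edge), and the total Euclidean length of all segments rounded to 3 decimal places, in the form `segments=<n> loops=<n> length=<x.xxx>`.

cell (1,6): code 0100 → (1.821,7.000)–(2.000,6.805)
cell (1,7): code 1100 → (1.254,8.000)–(1.821,7.000)
cell (1,8): code 1100 → (1.605,9.000)–(1.254,8.000)
cell (1,9): code 1000 → (2.000,9.362)–(1.605,9.000)
cell (2,2): code 0100 → (2.607,3.000)–(3.000,2.573)
cell (2,3): code 1100 → (2.308,4.000)–(2.607,3.000)
cell (2,4): code 1100 → (2.597,5.000)–(2.308,4.000)
cell (2,5): code 1000 → (3.000,5.600)–(2.597,5.000)
cell (2,6): code 0110 → (2.000,6.805)–(3.000,6.347)
cell (2,9): code 1001 → (3.000,9.504)–(2.000,9.362)
cell (3,2): code 0110 → (3.000,2.573)–(4.000,2.131)
cell (3,5): code 1001 → (4.000,5.933)–(3.000,5.600)
cell (3,6): code 0010 → (3.000,6.347)–(3.594,7.000)
cell (3,7): code 0111 → (3.594,7.000)–(4.000,7.912)
cell (3,8): code 1011 → (4.000,8.075)–(3.654,9.000)
cell (3,9): code 0001 → (3.654,9.000)–(3.000,9.504)
cell (4,2): code 0110 → (4.000,2.131)–(5.000,2.282)
cell (4,5): code 1001 → (5.000,5.721)–(4.000,5.933)
cell (4,7): code 0010 → (4.000,7.912)–(4.032,8.000)
cell (4,8): code 0001 → (4.032,8.000)–(4.000,8.075)
cell (5,2): code 0010 → (5.000,2.282)–(5.794,3.000)
cell (5,3): code 0111 → (5.794,3.000)–(6.000,3.683)
cell (5,4): code 1011 → (6.000,4.313)–(5.790,5.000)
cell (5,5): code 0001 → (5.790,5.000)–(5.000,5.721)
cell (6,3): code 0010 → (6.000,3.683)–(6.109,4.000)
cell (6,4): code 0001 → (6.109,4.000)–(6.000,4.313)
total: 26 segments, chained into 2 closed loop(s), length Σ = 20.797327

segments=26 loops=2 length=20.797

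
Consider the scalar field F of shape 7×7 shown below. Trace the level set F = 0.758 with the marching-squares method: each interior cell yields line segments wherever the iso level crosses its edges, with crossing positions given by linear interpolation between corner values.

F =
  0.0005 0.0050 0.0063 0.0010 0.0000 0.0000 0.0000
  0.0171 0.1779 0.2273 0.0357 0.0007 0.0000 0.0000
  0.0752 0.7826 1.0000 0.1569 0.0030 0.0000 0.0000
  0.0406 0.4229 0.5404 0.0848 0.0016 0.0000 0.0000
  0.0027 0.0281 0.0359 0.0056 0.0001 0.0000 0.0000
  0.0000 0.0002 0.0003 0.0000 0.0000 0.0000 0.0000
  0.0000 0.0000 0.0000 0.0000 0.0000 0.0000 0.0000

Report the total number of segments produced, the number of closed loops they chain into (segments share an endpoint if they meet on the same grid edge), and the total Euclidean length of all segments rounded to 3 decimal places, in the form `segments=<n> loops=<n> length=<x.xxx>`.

cell (1,0): code 0100 → (1.959,1.000)–(2.000,0.965)
cell (1,1): code 1100 → (1.687,2.000)–(1.959,1.000)
cell (1,2): code 1000 → (2.000,2.287)–(1.687,2.000)
cell (2,0): code 0010 → (2.000,0.965)–(2.068,1.000)
cell (2,1): code 0011 → (2.068,1.000)–(2.527,2.000)
cell (2,2): code 0001 → (2.527,2.000)–(2.000,2.287)
total: 6 segments, chained into 1 closed loop(s), length Σ = 3.291189

segments=6 loops=1 length=3.291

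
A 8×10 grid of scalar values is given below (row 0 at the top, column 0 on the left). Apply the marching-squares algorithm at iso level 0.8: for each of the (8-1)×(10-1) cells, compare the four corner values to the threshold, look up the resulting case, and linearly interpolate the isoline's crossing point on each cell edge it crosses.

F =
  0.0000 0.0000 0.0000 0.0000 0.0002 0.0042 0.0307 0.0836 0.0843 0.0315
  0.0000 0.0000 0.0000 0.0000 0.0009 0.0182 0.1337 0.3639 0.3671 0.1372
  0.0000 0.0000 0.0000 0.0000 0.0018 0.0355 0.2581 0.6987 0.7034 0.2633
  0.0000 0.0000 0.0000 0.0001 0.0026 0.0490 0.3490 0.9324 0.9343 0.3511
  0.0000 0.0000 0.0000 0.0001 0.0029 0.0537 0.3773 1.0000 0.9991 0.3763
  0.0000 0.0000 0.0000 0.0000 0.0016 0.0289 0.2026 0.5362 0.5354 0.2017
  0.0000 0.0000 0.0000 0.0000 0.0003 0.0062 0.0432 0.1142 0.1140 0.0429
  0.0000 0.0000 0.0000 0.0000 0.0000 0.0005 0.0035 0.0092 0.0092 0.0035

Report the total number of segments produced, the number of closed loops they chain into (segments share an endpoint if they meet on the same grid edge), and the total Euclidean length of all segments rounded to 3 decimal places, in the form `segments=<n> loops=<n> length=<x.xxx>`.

cell (2,6): code 0100 → (2.433,7.000)–(3.000,6.773)
cell (2,7): code 1100 → (2.418,8.000)–(2.433,7.000)
cell (2,8): code 1000 → (3.000,8.230)–(2.418,8.000)
cell (3,6): code 0110 → (3.000,6.773)–(4.000,6.679)
cell (3,8): code 1001 → (4.000,8.320)–(3.000,8.230)
cell (4,6): code 0010 → (4.000,6.679)–(4.431,7.000)
cell (4,7): code 0011 → (4.431,7.000)–(4.429,8.000)
cell (4,8): code 0001 → (4.429,8.000)–(4.000,8.320)
total: 8 segments, chained into 1 closed loop(s), length Σ = 6.317403

segments=8 loops=1 length=6.317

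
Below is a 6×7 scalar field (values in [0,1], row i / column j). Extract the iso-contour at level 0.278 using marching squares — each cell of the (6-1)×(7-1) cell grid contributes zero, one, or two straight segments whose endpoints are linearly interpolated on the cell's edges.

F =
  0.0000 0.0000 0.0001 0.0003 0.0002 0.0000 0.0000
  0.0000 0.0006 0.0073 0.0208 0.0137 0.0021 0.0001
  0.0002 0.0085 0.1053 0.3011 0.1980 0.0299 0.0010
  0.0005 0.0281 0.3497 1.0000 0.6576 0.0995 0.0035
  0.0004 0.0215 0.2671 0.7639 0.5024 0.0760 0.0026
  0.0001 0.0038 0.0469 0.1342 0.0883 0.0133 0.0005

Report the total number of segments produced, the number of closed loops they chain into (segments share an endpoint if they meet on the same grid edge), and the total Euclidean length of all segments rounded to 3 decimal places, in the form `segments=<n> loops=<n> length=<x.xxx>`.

cell (1,2): code 0100 → (1.918,3.000)–(2.000,2.882)
cell (1,3): code 1000 → (2.000,3.224)–(1.918,3.000)
cell (2,1): code 0100 → (2.707,2.000)–(3.000,1.777)
cell (2,2): code 1110 → (2.000,2.882)–(2.707,2.000)
cell (2,3): code 1101 → (2.174,4.000)–(2.000,3.224)
cell (2,4): code 1000 → (3.000,4.680)–(2.174,4.000)
cell (3,1): code 0010 → (3.000,1.777)–(3.868,2.000)
cell (3,2): code 0111 → (3.868,2.000)–(4.000,2.022)
cell (3,4): code 1001 → (4.000,4.526)–(3.000,4.680)
cell (4,2): code 0010 → (4.000,2.022)–(4.772,3.000)
cell (4,3): code 0011 → (4.772,3.000)–(4.542,4.000)
cell (4,4): code 0001 → (4.542,4.000)–(4.000,4.526)
total: 12 segments, chained into 1 closed loop(s), length Σ = 8.815465

segments=12 loops=1 length=8.815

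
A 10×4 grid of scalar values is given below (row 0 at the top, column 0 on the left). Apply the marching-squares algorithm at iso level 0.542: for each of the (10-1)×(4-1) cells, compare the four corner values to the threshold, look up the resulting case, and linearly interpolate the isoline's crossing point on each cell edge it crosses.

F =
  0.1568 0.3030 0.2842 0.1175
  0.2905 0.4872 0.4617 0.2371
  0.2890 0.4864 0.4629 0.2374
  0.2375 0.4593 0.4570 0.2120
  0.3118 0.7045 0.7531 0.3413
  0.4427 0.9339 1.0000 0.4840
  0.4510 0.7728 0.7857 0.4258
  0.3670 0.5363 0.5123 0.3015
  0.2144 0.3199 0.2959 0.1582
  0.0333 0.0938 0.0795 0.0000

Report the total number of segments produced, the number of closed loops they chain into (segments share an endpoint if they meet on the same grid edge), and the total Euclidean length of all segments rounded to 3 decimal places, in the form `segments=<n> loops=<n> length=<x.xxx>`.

segments=10 loops=1 length=10.159

cell (3,0): code 0100 → (3.337,1.000)–(4.000,0.586)
cell (3,1): code 1100 → (3.287,2.000)–(3.337,1.000)
cell (3,2): code 1000 → (4.000,2.513)–(3.287,2.000)
cell (4,0): code 0110 → (4.000,0.586)–(5.000,0.202)
cell (4,2): code 1001 → (5.000,2.888)–(4.000,2.513)
cell (5,0): code 0110 → (5.000,0.202)–(6.000,0.283)
cell (5,2): code 1001 → (6.000,2.677)–(5.000,2.888)
cell (6,0): code 0010 → (6.000,0.283)–(6.976,1.000)
cell (6,1): code 0011 → (6.976,1.000)–(6.891,2.000)
cell (6,2): code 0001 → (6.891,2.000)–(6.000,2.677)
total: 10 segments, chained into 1 closed loop(s), length Σ = 10.159083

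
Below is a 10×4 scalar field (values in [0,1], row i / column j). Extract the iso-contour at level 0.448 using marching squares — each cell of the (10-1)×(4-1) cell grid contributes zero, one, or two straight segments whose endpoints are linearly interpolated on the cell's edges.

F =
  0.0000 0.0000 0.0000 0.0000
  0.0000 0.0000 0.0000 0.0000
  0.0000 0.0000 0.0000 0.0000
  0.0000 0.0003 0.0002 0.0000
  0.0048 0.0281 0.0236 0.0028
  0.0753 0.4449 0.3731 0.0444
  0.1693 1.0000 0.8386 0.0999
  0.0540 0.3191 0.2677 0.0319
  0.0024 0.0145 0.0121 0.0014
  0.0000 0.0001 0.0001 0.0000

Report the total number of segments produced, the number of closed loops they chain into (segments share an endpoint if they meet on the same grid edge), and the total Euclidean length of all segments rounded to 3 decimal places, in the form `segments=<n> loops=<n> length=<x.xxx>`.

segments=6 loops=1 length=6.121

cell (5,0): code 0100 → (5.006,1.000)–(6.000,0.336)
cell (5,1): code 1100 → (5.161,2.000)–(5.006,1.000)
cell (5,2): code 1000 → (6.000,2.529)–(5.161,2.000)
cell (6,0): code 0010 → (6.000,0.336)–(6.811,1.000)
cell (6,1): code 0011 → (6.811,1.000)–(6.684,2.000)
cell (6,2): code 0001 → (6.684,2.000)–(6.000,2.529)
total: 6 segments, chained into 1 closed loop(s), length Σ = 6.120693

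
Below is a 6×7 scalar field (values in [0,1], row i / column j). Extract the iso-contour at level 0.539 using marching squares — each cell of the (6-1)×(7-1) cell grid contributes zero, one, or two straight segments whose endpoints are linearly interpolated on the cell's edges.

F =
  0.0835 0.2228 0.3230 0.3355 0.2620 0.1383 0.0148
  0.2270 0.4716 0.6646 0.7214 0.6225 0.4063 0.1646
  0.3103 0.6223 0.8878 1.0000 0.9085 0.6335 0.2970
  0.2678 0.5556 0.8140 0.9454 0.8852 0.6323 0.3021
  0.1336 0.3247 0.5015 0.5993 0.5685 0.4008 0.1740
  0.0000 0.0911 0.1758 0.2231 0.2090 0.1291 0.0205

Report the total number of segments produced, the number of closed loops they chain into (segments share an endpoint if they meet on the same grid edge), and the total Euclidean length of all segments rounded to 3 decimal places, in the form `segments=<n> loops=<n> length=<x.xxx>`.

cell (0,1): code 0100 → (0.632,2.000)–(1.000,1.349)
cell (0,2): code 1100 → (0.527,3.000)–(0.632,2.000)
cell (0,3): code 1100 → (0.768,4.000)–(0.527,3.000)
cell (0,4): code 1000 → (1.000,4.386)–(0.768,4.000)
cell (1,0): code 0100 → (1.447,1.000)–(2.000,0.733)
cell (1,1): code 1110 → (1.000,1.349)–(1.447,1.000)
cell (1,4): code 1101 → (1.584,5.000)–(1.000,4.386)
cell (1,5): code 1000 → (2.000,5.281)–(1.584,5.000)
cell (2,0): code 0110 → (2.000,0.733)–(3.000,0.942)
cell (2,5): code 1001 → (3.000,5.283)–(2.000,5.281)
cell (3,0): code 0010 → (3.000,0.942)–(3.072,1.000)
cell (3,1): code 0011 → (3.072,1.000)–(3.880,2.000)
cell (3,2): code 0111 → (3.880,2.000)–(4.000,2.383)
cell (3,4): code 1011 → (4.000,4.176)–(3.403,5.000)
cell (3,5): code 0001 → (3.403,5.000)–(3.000,5.283)
cell (4,2): code 0010 → (4.000,2.383)–(4.160,3.000)
cell (4,3): code 0011 → (4.160,3.000)–(4.082,4.000)
cell (4,4): code 0001 → (4.082,4.000)–(4.000,4.176)
total: 18 segments, chained into 1 closed loop(s), length Σ = 12.907717

segments=18 loops=1 length=12.908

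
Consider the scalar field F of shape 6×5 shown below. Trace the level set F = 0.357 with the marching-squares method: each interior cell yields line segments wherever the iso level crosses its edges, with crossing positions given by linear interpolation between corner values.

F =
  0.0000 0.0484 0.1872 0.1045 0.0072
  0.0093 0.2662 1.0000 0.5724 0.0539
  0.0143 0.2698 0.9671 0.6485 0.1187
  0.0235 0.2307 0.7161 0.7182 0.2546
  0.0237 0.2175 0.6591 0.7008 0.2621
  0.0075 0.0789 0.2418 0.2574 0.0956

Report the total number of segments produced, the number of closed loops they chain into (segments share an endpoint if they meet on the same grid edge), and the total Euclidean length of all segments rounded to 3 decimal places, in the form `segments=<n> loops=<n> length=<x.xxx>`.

segments=12 loops=1 length=11.999

cell (0,1): code 0100 → (0.209,2.000)–(1.000,1.124)
cell (0,2): code 1100 → (0.540,3.000)–(0.209,2.000)
cell (0,3): code 1000 → (1.000,3.415)–(0.540,3.000)
cell (1,1): code 0110 → (1.000,1.124)–(2.000,1.125)
cell (1,3): code 1001 → (2.000,3.550)–(1.000,3.415)
cell (2,1): code 0110 → (2.000,1.125)–(3.000,1.260)
cell (2,3): code 1001 → (3.000,3.779)–(2.000,3.550)
cell (3,1): code 0110 → (3.000,1.260)–(4.000,1.316)
cell (3,3): code 1001 → (4.000,3.784)–(3.000,3.779)
cell (4,1): code 0010 → (4.000,1.316)–(4.724,2.000)
cell (4,2): code 0011 → (4.724,2.000)–(4.775,3.000)
cell (4,3): code 0001 → (4.775,3.000)–(4.000,3.784)
total: 12 segments, chained into 1 closed loop(s), length Σ = 11.999243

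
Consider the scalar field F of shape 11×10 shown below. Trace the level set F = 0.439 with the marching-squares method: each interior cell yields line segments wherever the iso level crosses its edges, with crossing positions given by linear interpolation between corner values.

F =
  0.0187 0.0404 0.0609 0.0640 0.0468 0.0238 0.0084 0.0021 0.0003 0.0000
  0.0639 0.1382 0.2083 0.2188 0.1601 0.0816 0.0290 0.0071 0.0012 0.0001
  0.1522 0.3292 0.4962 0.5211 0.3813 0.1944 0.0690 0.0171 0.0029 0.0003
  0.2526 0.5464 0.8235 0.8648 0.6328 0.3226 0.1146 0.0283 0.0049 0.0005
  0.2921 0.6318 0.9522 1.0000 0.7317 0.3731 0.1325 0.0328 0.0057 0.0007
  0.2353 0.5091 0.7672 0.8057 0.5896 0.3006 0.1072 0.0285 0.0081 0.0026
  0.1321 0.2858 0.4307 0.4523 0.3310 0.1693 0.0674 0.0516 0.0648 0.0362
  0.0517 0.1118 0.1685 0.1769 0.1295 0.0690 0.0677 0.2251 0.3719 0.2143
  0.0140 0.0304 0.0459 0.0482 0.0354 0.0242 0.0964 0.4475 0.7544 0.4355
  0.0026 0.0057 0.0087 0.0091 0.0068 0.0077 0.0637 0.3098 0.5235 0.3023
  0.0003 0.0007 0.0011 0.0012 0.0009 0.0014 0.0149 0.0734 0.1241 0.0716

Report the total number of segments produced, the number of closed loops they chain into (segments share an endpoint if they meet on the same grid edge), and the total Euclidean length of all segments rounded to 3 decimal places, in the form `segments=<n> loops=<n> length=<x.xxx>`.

cell (1,1): code 0100 → (1.801,2.000)–(2.000,1.657)
cell (1,2): code 1100 → (1.728,3.000)–(1.801,2.000)
cell (1,3): code 1000 → (2.000,3.587)–(1.728,3.000)
cell (2,0): code 0100 → (2.506,1.000)–(3.000,0.634)
cell (2,1): code 1110 → (2.000,1.657)–(2.506,1.000)
cell (2,3): code 1101 → (2.229,4.000)–(2.000,3.587)
cell (2,4): code 1000 → (3.000,4.625)–(2.229,4.000)
cell (3,0): code 0110 → (3.000,0.634)–(4.000,0.432)
cell (3,4): code 1001 → (4.000,4.816)–(3.000,4.625)
cell (4,0): code 0110 → (4.000,0.432)–(5.000,0.744)
cell (4,4): code 1001 → (5.000,4.521)–(4.000,4.816)
cell (5,0): code 0010 → (5.000,0.744)–(5.314,1.000)
cell (5,1): code 0011 → (5.314,1.000)–(5.975,2.000)
cell (5,2): code 0111 → (5.975,2.000)–(6.000,2.384)
cell (5,3): code 1011 → (6.000,3.110)–(5.582,4.000)
cell (5,4): code 0001 → (5.582,4.000)–(5.000,4.521)
cell (6,2): code 0010 → (6.000,2.384)–(6.048,3.000)
cell (6,3): code 0001 → (6.048,3.000)–(6.000,3.110)
cell (7,6): code 0100 → (7.962,7.000)–(8.000,6.976)
cell (7,7): code 1100 → (7.175,8.000)–(7.962,7.000)
cell (7,8): code 1000 → (8.000,8.989)–(7.175,8.000)
cell (8,6): code 0010 → (8.000,6.976)–(8.062,7.000)
cell (8,7): code 0111 → (8.062,7.000)–(9.000,7.605)
cell (8,8): code 1001 → (9.000,8.382)–(8.000,8.989)
cell (9,7): code 0010 → (9.000,7.605)–(9.212,8.000)
cell (9,8): code 0001 → (9.212,8.000)–(9.000,8.382)
total: 26 segments, chained into 2 closed loop(s), length Σ = 19.416522

segments=26 loops=2 length=19.417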